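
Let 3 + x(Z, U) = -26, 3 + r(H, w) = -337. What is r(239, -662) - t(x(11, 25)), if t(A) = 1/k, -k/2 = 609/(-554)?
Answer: -207337/609 ≈ -340.46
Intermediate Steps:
k = 609/277 (k = -1218/(-554) = -1218*(-1)/554 = -2*(-609/554) = 609/277 ≈ 2.1986)
r(H, w) = -340 (r(H, w) = -3 - 337 = -340)
x(Z, U) = -29 (x(Z, U) = -3 - 26 = -29)
t(A) = 277/609 (t(A) = 1/(609/277) = 277/609)
r(239, -662) - t(x(11, 25)) = -340 - 1*277/609 = -340 - 277/609 = -207337/609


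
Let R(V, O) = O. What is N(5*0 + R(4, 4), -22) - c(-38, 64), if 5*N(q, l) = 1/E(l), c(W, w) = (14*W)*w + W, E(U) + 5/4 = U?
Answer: 15849986/465 ≈ 34086.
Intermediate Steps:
E(U) = -5/4 + U
c(W, w) = W + 14*W*w (c(W, w) = 14*W*w + W = W + 14*W*w)
N(q, l) = 1/(5*(-5/4 + l))
N(5*0 + R(4, 4), -22) - c(-38, 64) = 4/(5*(-5 + 4*(-22))) - (-38)*(1 + 14*64) = 4/(5*(-5 - 88)) - (-38)*(1 + 896) = (4/5)/(-93) - (-38)*897 = (4/5)*(-1/93) - 1*(-34086) = -4/465 + 34086 = 15849986/465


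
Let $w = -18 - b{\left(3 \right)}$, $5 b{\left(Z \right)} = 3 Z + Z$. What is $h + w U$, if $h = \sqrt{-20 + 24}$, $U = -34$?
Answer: $\frac{3478}{5} \approx 695.6$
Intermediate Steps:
$b{\left(Z \right)} = \frac{4 Z}{5}$ ($b{\left(Z \right)} = \frac{3 Z + Z}{5} = \frac{4 Z}{5}$)
$h = 2$ ($h = \sqrt{4} = 2$)
$w = - \frac{102}{5}$ ($w = -18 - \frac{4}{5} \cdot 3 = -18 - \frac{12}{5} = - \frac{102}{5} \approx -20.4$)
$h + w U = 2 - - \frac{3468}{5} = 2 + \frac{3468}{5} = \frac{3478}{5}$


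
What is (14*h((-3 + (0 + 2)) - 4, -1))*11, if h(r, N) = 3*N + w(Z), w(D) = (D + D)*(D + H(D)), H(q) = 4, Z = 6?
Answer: 18018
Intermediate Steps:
w(D) = 2*D*(4 + D) (w(D) = (D + D)*(D + 4) = (2*D)*(4 + D) = 2*D*(4 + D))
h(r, N) = 120 + 3*N (h(r, N) = 3*N + 2*6*(4 + 6) = 3*N + 2*6*10 = 3*N + 120 = 120 + 3*N)
(14*h((-3 + (0 + 2)) - 4, -1))*11 = (14*(120 + 3*(-1)))*11 = (14*(120 - 3))*11 = (14*117)*11 = 1638*11 = 18018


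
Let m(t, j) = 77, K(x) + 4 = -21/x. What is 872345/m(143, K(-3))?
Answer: 872345/77 ≈ 11329.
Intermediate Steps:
K(x) = -4 - 21/x
872345/m(143, K(-3)) = 872345/77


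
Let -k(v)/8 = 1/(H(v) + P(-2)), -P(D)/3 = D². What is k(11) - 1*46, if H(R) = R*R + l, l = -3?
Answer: -2442/53 ≈ -46.075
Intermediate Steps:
P(D) = -3*D²
H(R) = -3 + R² (H(R) = R*R - 3 = R² - 3 = -3 + R²)
k(v) = -8/(-15 + v²) (k(v) = -8/((-3 + v²) - 3*(-2)²) = -8/((-3 + v²) - 3*4) = -8/((-3 + v²) - 12) = -8/(-15 + v²))
k(11) - 1*46 = 8/(15 - 1*11²) - 1*46 = 8/(15 - 1*121) - 46 = 8/(15 - 121) - 46 = 8/(-106) - 46 = 8*(-1/106) - 46 = -4/53 - 46 = -2442/53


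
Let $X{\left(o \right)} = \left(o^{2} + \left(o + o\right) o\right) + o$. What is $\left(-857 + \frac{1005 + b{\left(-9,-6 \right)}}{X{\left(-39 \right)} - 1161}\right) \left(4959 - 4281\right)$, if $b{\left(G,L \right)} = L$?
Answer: $- \frac{651126792}{1121} \approx -5.8085 \cdot 10^{5}$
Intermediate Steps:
$X{\left(o \right)} = o + 3 o^{2}$ ($X{\left(o \right)} = \left(o^{2} + 2 o o\right) + o = \left(o^{2} + 2 o^{2}\right) + o = 3 o^{2} + o = o + 3 o^{2}$)
$\left(-857 + \frac{1005 + b{\left(-9,-6 \right)}}{X{\left(-39 \right)} - 1161}\right) \left(4959 - 4281\right) = \left(-857 + \frac{1005 - 6}{- 39 \left(1 + 3 \left(-39\right)\right) - 1161}\right) \left(4959 - 4281\right) = \left(-857 + \frac{999}{- 39 \left(1 - 117\right) - 1161}\right) 678 = \left(-857 + \frac{999}{\left(-39\right) \left(-116\right) - 1161}\right) 678 = \left(-857 + \frac{999}{4524 - 1161}\right) 678 = \left(-857 + \frac{999}{3363}\right) 678 = \left(-857 + 999 \cdot \frac{1}{3363}\right) 678 = \left(-857 + \frac{333}{1121}\right) 678 = \left(- \frac{960364}{1121}\right) 678 = - \frac{651126792}{1121}$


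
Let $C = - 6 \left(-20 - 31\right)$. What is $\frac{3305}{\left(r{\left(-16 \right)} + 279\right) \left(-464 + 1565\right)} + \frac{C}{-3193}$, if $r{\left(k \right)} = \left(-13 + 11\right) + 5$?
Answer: $- \frac{84454627}{991369026} \approx -0.08519$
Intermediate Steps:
$r{\left(k \right)} = 3$ ($r{\left(k \right)} = -2 + 5 = 3$)
$C = 306$ ($C = \left(-6\right) \left(-51\right) = 306$)
$\frac{3305}{\left(r{\left(-16 \right)} + 279\right) \left(-464 + 1565\right)} + \frac{C}{-3193} = \frac{3305}{\left(3 + 279\right) \left(-464 + 1565\right)} + \frac{306}{-3193} = \frac{3305}{282 \cdot 1101} + 306 \left(- \frac{1}{3193}\right) = \frac{3305}{310482} - \frac{306}{3193} = - \frac{84454627}{991369026}$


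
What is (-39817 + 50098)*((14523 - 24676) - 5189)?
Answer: -157731102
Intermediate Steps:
(-39817 + 50098)*((14523 - 24676) - 5189) = 10281*(-10153 - 5189) = 10281*(-15342) = -157731102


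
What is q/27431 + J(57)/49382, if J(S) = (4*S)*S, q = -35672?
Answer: -702530714/677298821 ≈ -1.0373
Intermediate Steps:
J(S) = 4*S**2
q/27431 + J(57)/49382 = -35672/27431 + (4*57**2)/49382 = -35672*1/27431 + (4*3249)*(1/49382) = -35672/27431 + 12996*(1/49382) = -35672/27431 + 6498/24691 = -702530714/677298821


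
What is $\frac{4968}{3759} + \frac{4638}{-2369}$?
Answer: $- \frac{1888350}{2968357} \approx -0.63616$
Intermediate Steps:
$\frac{4968}{3759} + \frac{4638}{-2369} = 4968 \cdot \frac{1}{3759} + 4638 \left(- \frac{1}{2369}\right) = \frac{1656}{1253} - \frac{4638}{2369} = - \frac{1888350}{2968357}$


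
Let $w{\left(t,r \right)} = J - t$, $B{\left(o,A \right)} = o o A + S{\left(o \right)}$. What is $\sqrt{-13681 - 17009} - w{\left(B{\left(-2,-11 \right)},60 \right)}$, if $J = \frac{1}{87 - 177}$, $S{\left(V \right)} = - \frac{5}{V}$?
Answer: $- \frac{1867}{45} + 3 i \sqrt{3410} \approx -41.489 + 175.19 i$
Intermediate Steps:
$J = - \frac{1}{90}$ ($J = \frac{1}{-90} = - \frac{1}{90} \approx -0.011111$)
$B{\left(o,A \right)} = - \frac{5}{o} + A o^{2}$ ($B{\left(o,A \right)} = o o A - \frac{5}{o} = o^{2} A - \frac{5}{o} = A o^{2} - \frac{5}{o} = - \frac{5}{o} + A o^{2}$)
$w{\left(t,r \right)} = - \frac{1}{90} - t$
$\sqrt{-13681 - 17009} - w{\left(B{\left(-2,-11 \right)},60 \right)} = \sqrt{-13681 - 17009} - \left(- \frac{1}{90} - \frac{-5 - 11 \left(-2\right)^{3}}{-2}\right) = \sqrt{-30690} - \left(- \frac{1}{90} - - \frac{-5 - -88}{2}\right) = 3 i \sqrt{3410} - \left(- \frac{1}{90} - - \frac{-5 + 88}{2}\right) = 3 i \sqrt{3410} - \left(- \frac{1}{90} - \left(- \frac{1}{2}\right) 83\right) = 3 i \sqrt{3410} - \left(- \frac{1}{90} - - \frac{83}{2}\right) = 3 i \sqrt{3410} - \left(- \frac{1}{90} + \frac{83}{2}\right) = 3 i \sqrt{3410} - \frac{1867}{45} = - \frac{1867}{45} + 3 i \sqrt{3410}$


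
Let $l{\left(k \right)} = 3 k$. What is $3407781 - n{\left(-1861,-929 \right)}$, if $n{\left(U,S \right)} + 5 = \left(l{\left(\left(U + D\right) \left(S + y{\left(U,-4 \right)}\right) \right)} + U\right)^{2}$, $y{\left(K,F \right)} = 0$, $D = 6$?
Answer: $-26708468656790$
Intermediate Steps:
$n{\left(U,S \right)} = -5 + \left(U + 3 S \left(6 + U\right)\right)^{2}$ ($n{\left(U,S \right)} = -5 + \left(3 \left(U + 6\right) \left(S + 0\right) + U\right)^{2} = -5 + \left(3 \left(6 + U\right) S + U\right)^{2} = -5 + \left(3 S \left(6 + U\right) + U\right)^{2} = -5 + \left(U + 3 S \left(6 + U\right)\right)^{2}$)
$3407781 - n{\left(-1861,-929 \right)} = 3407781 - \left(-5 + \left(-1861 + 18 \left(-929\right) + 3 \left(-929\right) \left(-1861\right)\right)^{2}\right) = 3407781 - \left(-5 + \left(-1861 - 16722 + 5186607\right)^{2}\right) = 3407781 - \left(-5 + 5168024^{2}\right) = 3407781 - \left(-5 + 26708472064576\right) = 3407781 - 26708472064571 = -26708468656790$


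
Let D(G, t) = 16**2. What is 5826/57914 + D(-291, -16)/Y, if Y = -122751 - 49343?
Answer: 246948415/2491662979 ≈ 0.099110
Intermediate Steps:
D(G, t) = 256
Y = -172094
5826/57914 + D(-291, -16)/Y = 5826/57914 + 256/(-172094) = 5826*(1/57914) + 256*(-1/172094) = 2913/28957 - 128/86047 = 246948415/2491662979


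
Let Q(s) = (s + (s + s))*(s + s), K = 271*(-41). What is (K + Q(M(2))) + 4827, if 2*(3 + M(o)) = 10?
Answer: -6260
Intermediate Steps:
M(o) = 2 (M(o) = -3 + (1/2)*10 = -3 + 5 = 2)
K = -11111
Q(s) = 6*s**2 (Q(s) = (s + 2*s)*(2*s) = (3*s)*(2*s) = 6*s**2)
(K + Q(M(2))) + 4827 = (-11111 + 6*2**2) + 4827 = (-11111 + 6*4) + 4827 = (-11111 + 24) + 4827 = -11087 + 4827 = -6260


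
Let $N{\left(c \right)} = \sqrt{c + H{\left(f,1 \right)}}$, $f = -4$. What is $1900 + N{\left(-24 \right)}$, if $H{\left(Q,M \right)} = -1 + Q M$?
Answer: $1900 + i \sqrt{29} \approx 1900.0 + 5.3852 i$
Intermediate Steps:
$H{\left(Q,M \right)} = -1 + M Q$
$N{\left(c \right)} = \sqrt{-5 + c}$ ($N{\left(c \right)} = \sqrt{c + \left(-1 + 1 \left(-4\right)\right)} = \sqrt{c - 5} = \sqrt{-5 + c}$)
$1900 + N{\left(-24 \right)} = 1900 + \sqrt{-5 - 24} = 1900 + \sqrt{-29} = 1900 + i \sqrt{29}$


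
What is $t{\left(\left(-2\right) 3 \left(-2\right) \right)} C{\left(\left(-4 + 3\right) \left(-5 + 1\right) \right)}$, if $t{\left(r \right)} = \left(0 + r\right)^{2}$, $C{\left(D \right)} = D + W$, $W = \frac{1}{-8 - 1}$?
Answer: $560$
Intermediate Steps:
$W = - \frac{1}{9}$ ($W = \frac{1}{-9} = - \frac{1}{9} \approx -0.11111$)
$C{\left(D \right)} = - \frac{1}{9} + D$ ($C{\left(D \right)} = D - \frac{1}{9} = - \frac{1}{9} + D$)
$t{\left(r \right)} = r^{2}$
$t{\left(\left(-2\right) 3 \left(-2\right) \right)} C{\left(\left(-4 + 3\right) \left(-5 + 1\right) \right)} = \left(\left(-2\right) 3 \left(-2\right)\right)^{2} \left(- \frac{1}{9} + \left(-4 + 3\right) \left(-5 + 1\right)\right) = \left(\left(-6\right) \left(-2\right)\right)^{2} \left(- \frac{1}{9} - -4\right) = 12^{2} \left(- \frac{1}{9} + 4\right) = 144 \cdot \frac{35}{9} = 560$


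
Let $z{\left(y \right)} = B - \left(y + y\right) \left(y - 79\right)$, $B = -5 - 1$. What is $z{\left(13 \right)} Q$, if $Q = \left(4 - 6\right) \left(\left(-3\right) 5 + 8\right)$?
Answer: $23940$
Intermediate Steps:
$B = -6$
$z{\left(y \right)} = -6 - 2 y \left(-79 + y\right)$ ($z{\left(y \right)} = -6 - \left(y + y\right) \left(y - 79\right) = -6 - 2 y \left(-79 + y\right)$)
$Q = 14$ ($Q = \left(4 - 6\right) \left(-15 + 8\right) = \left(-2\right) \left(-7\right) = 14$)
$z{\left(13 \right)} Q = \left(-6 - 2 \cdot 13^{2} + 158 \cdot 13\right) 14 = \left(-6 - 338 + 2054\right) 14 = 1710 \cdot 14 = 23940$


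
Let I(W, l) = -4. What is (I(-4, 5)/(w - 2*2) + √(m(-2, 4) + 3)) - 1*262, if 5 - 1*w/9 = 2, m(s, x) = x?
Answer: -6030/23 + √7 ≈ -259.53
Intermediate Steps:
w = 27 (w = 45 - 9*2 = 45 - 18 = 27)
(I(-4, 5)/(w - 2*2) + √(m(-2, 4) + 3)) - 1*262 = (-4/(27 - 2*2) + √(4 + 3)) - 1*262 = (-4/(27 - 4) + √7) - 262 = (-4/23 + √7) - 262 = -6030/23 + √7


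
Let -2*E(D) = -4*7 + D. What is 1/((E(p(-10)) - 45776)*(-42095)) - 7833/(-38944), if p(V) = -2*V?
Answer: 3773101944541/18759055502240 ≈ 0.20113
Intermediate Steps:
E(D) = 14 - D/2 (E(D) = -(-4*7 + D)/2 = -(-28 + D)/2 = 14 - D/2)
1/((E(p(-10)) - 45776)*(-42095)) - 7833/(-38944) = 1/((14 - (-1)*(-10)) - 45776*(-42095)) - 7833/(-38944) = -1/42095/((14 - ½*20) - 45776) - 7833*(-1/38944) = -1/42095/((14 - 10) - 45776) + 7833/38944 = -1/42095/(4 - 45776) + 7833/38944 = -1/42095/(-45772) + 7833/38944 = -1/45772*(-1/42095) + 7833/38944 = 1/1926772340 + 7833/38944 = 3773101944541/18759055502240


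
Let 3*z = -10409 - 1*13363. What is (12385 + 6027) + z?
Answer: 10488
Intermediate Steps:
z = -7924 (z = (-10409 - 1*13363)/3 = (-10409 - 13363)/3 = (⅓)*(-23772) = -7924)
(12385 + 6027) + z = (12385 + 6027) - 7924 = 18412 - 7924 = 10488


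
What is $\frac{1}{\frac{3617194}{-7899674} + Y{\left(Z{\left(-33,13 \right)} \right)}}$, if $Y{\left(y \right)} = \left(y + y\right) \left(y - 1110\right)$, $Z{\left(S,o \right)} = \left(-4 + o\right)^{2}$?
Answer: $- \frac{3949837}{658431736823} \approx -5.9989 \cdot 10^{-6}$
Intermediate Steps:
$Y{\left(y \right)} = 2 y \left(-1110 + y\right)$
$\frac{1}{\frac{3617194}{-7899674} + Y{\left(Z{\left(-33,13 \right)} \right)}} = \frac{1}{\frac{3617194}{-7899674} + 2 \left(-4 + 13\right)^{2} \left(-1110 + \left(-4 + 13\right)^{2}\right)} = \frac{1}{3617194 \left(- \frac{1}{7899674}\right) + 2 \cdot 9^{2} \left(-1110 + 9^{2}\right)} = \frac{1}{- \frac{1808597}{3949837} + 2 \cdot 81 \left(-1110 + 81\right)} = \frac{1}{- \frac{1808597}{3949837} + 2 \cdot 81 \left(-1029\right)} = \frac{1}{- \frac{1808597}{3949837} - 166698} = \frac{1}{- \frac{658431736823}{3949837}} = - \frac{3949837}{658431736823}$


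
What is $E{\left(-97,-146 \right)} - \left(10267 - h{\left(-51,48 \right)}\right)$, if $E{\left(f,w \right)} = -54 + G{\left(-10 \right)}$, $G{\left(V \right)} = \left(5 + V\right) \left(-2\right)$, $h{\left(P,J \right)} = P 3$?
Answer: $-10464$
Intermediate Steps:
$h{\left(P,J \right)} = 3 P$
$G{\left(V \right)} = -10 - 2 V$
$E{\left(f,w \right)} = -44$ ($E{\left(f,w \right)} = -54 - -10 = -54 + \left(-10 + 20\right) = -54 + 10 = -44$)
$E{\left(-97,-146 \right)} - \left(10267 - h{\left(-51,48 \right)}\right) = -44 - \left(10267 - 3 \left(-51\right)\right) = -44 - \left(10267 - -153\right) = -44 - \left(10267 + 153\right) = -44 - 10420 = -10464$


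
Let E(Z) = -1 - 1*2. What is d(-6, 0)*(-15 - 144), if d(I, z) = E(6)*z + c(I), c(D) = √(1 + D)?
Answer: -159*I*√5 ≈ -355.53*I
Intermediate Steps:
E(Z) = -3 (E(Z) = -1 - 2 = -3)
d(I, z) = √(1 + I) - 3*z (d(I, z) = -3*z + √(1 + I) = √(1 + I) - 3*z)
d(-6, 0)*(-15 - 144) = (√(1 - 6) - 3*0)*(-15 - 144) = (√(-5) + 0)*(-159) = (I*√5 + 0)*(-159) = (I*√5)*(-159) = -159*I*√5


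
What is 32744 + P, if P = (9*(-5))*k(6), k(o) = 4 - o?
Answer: 32834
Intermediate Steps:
P = 90 (P = (9*(-5))*(4 - 1*6) = -45*(4 - 6) = -45*(-2) = 90)
32744 + P = 32744 + 90 = 32834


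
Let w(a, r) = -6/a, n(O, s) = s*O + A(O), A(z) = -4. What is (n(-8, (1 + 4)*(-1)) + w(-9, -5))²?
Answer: 12100/9 ≈ 1344.4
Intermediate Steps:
n(O, s) = -4 + O*s (n(O, s) = s*O - 4 = O*s - 4 = -4 + O*s)
(n(-8, (1 + 4)*(-1)) + w(-9, -5))² = ((-4 - 8*(1 + 4)*(-1)) - 6/(-9))² = ((-4 - 40*(-1)) - 6*(-⅑))² = ((-4 - 8*(-5)) + ⅔)² = ((-4 + 40) + ⅔)² = (36 + ⅔)² = (110/3)² = 12100/9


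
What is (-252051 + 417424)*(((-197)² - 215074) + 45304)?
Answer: -21657413453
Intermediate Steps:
(-252051 + 417424)*(((-197)² - 215074) + 45304) = 165373*((38809 - 215074) + 45304) = 165373*(-176265 + 45304) = 165373*(-130961) = -21657413453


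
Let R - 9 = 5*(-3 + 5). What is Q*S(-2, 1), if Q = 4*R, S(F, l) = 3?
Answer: 228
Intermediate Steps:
R = 19 (R = 9 + 5*(-3 + 5) = 9 + 5*2 = 9 + 10 = 19)
Q = 76 (Q = 4*19 = 76)
Q*S(-2, 1) = 76*3 = 228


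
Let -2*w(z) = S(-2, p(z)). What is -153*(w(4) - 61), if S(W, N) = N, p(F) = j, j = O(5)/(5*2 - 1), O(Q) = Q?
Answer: 18751/2 ≈ 9375.5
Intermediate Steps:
j = 5/9 (j = 5/(5*2 - 1) = 5/(10 - 1) = 5/9 ≈ 0.55556)
p(F) = 5/9
w(z) = -5/18 (w(z) = -½*5/9 = -5/18)
-153*(w(4) - 61) = -153*(-5/18 - 61) = -153*(-1103/18) = 18751/2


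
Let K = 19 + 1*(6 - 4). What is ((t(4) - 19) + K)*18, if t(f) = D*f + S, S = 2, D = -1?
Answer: 0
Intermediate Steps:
K = 21 (K = 19 + 1*2 = 19 + 2 = 21)
t(f) = 2 - f (t(f) = -f + 2 = 2 - f)
((t(4) - 19) + K)*18 = (((2 - 1*4) - 19) + 21)*18 = (((2 - 4) - 19) + 21)*18 = ((-2 - 19) + 21)*18 = (-21 + 21)*18 = 0*18 = 0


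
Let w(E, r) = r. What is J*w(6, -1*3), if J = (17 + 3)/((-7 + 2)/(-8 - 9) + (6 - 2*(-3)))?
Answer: -1020/209 ≈ -4.8804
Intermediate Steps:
J = 340/209 (J = 20/(-5/(-17) + (6 + 6)) = 20/(-5*(-1/17) + 12) = 20/(5/17 + 12) = 20/(209/17) = 20*(17/209) = 340/209 ≈ 1.6268)
J*w(6, -1*3) = 340*(-1*3)/209 = (340/209)*(-3) = -1020/209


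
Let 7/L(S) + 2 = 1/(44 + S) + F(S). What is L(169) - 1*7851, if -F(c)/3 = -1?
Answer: -1678623/214 ≈ -7844.0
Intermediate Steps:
F(c) = 3 (F(c) = -3*(-1) = 3)
L(S) = 7/(1 + 1/(44 + S)) (L(S) = 7/(-2 + (1/(44 + S) + 3)) = 7/(-2 + (3 + 1/(44 + S))) = 7/(1 + 1/(44 + S)))
L(169) - 1*7851 = 7*(44 + 169)/(45 + 169) - 1*7851 = 7*213/214 - 7851 = 7*(1/214)*213 - 7851 = 1491/214 - 7851 = -1678623/214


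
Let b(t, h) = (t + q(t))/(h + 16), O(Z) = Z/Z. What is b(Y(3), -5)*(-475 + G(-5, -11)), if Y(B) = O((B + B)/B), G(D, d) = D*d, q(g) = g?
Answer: -840/11 ≈ -76.364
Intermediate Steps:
O(Z) = 1
Y(B) = 1
b(t, h) = 2*t/(16 + h) (b(t, h) = (t + t)/(h + 16) = (2*t)/(16 + h) = 2*t/(16 + h))
b(Y(3), -5)*(-475 + G(-5, -11)) = (2*1/(16 - 5))*(-475 - 5*(-11)) = (2*1/11)*(-475 + 55) = (2*1*(1/11))*(-420) = (2/11)*(-420) = -840/11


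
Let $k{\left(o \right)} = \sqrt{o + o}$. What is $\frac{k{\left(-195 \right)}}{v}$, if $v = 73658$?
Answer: $\frac{i \sqrt{390}}{73658} \approx 0.00026811 i$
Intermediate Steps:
$k{\left(o \right)} = \sqrt{2} \sqrt{o}$ ($k{\left(o \right)} = \sqrt{2 o} = \sqrt{2} \sqrt{o}$)
$\frac{k{\left(-195 \right)}}{v} = \frac{\sqrt{2} \sqrt{-195}}{73658} = \sqrt{2} i \sqrt{195} \cdot \frac{1}{73658} = i \sqrt{390} \cdot \frac{1}{73658} = \frac{i \sqrt{390}}{73658}$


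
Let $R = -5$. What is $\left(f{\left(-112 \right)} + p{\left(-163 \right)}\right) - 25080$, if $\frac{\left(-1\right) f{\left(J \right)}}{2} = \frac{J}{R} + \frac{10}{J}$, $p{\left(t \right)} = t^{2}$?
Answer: $\frac{202213}{140} \approx 1444.4$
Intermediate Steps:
$f{\left(J \right)} = - \frac{20}{J} + \frac{2 J}{5}$ ($f{\left(J \right)} = - 2 \left(\frac{J}{-5} + \frac{10}{J}\right) = - 2 \left(J \left(- \frac{1}{5}\right) + \frac{10}{J}\right) = - 2 \left(- \frac{J}{5} + \frac{10}{J}\right) = - 2 \left(\frac{10}{J} - \frac{J}{5}\right) = - \frac{20}{J} + \frac{2 J}{5}$)
$\left(f{\left(-112 \right)} + p{\left(-163 \right)}\right) - 25080 = \left(\left(- \frac{20}{-112} + \frac{2}{5} \left(-112\right)\right) + \left(-163\right)^{2}\right) - 25080 = \left(\left(\left(-20\right) \left(- \frac{1}{112}\right) - \frac{224}{5}\right) + 26569\right) - 25080 = \left(\left(\frac{5}{28} - \frac{224}{5}\right) + 26569\right) - 25080 = \left(- \frac{6247}{140} + 26569\right) - 25080 = \frac{3713413}{140} - 25080 = \frac{202213}{140}$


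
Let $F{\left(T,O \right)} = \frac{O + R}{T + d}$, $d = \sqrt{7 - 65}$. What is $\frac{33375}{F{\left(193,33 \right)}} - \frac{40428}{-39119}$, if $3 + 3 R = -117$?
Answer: $- \frac{251979865629}{273833} - \frac{33375 i \sqrt{58}}{7} \approx -9.202 \cdot 10^{5} - 36311.0 i$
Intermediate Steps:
$R = -40$ ($R = -1 + \frac{1}{3} \left(-117\right) = -1 - 39 = -40$)
$d = i \sqrt{58}$ ($d = \sqrt{-58} = i \sqrt{58} \approx 7.6158 i$)
$F{\left(T,O \right)} = \frac{-40 + O}{T + i \sqrt{58}}$ ($F{\left(T,O \right)} = \frac{O - 40}{T + i \sqrt{58}} = \frac{-40 + O}{T + i \sqrt{58}}$)
$\frac{33375}{F{\left(193,33 \right)}} - \frac{40428}{-39119} = \frac{33375}{\frac{1}{193 + i \sqrt{58}} \left(-40 + 33\right)} - \frac{40428}{-39119} = \frac{33375}{\frac{1}{193 + i \sqrt{58}} \left(-7\right)} - - \frac{40428}{39119} = \frac{33375}{\left(-7\right) \frac{1}{193 + i \sqrt{58}}} + \frac{40428}{39119} = 33375 \left(- \frac{193}{7} - \frac{i \sqrt{58}}{7}\right) + \frac{40428}{39119} = \left(- \frac{6441375}{7} - \frac{33375 i \sqrt{58}}{7}\right) + \frac{40428}{39119} = - \frac{251979865629}{273833} - \frac{33375 i \sqrt{58}}{7}$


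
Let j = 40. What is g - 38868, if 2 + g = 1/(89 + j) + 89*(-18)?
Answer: -5220887/129 ≈ -40472.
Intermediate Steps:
g = -206915/129 (g = -2 + (1/(89 + 40) + 89*(-18)) = -2 + (1/129 - 1602) = -2 - 206657/129 = -206915/129 ≈ -1604.0)
g - 38868 = -206915/129 - 38868 = -5220887/129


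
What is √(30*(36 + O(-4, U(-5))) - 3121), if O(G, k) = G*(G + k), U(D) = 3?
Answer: I*√1921 ≈ 43.829*I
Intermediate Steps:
√(30*(36 + O(-4, U(-5))) - 3121) = √(30*(36 - 4*(-4 + 3)) - 3121) = √(30*(36 - 4*(-1)) - 3121) = √(30*(36 + 4) - 3121) = √(30*40 - 3121) = √(1200 - 3121) = √(-1921) = I*√1921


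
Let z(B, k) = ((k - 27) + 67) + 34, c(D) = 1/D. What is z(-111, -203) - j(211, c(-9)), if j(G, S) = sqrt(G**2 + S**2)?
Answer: -129 - sqrt(3606202)/9 ≈ -340.00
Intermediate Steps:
z(B, k) = 74 + k (z(B, k) = ((-27 + k) + 67) + 34 = (40 + k) + 34 = 74 + k)
z(-111, -203) - j(211, c(-9)) = (74 - 203) - sqrt(211**2 + (1/(-9))**2) = -129 - sqrt(44521 + (-1/9)**2) = -129 - sqrt(44521 + 1/81) = -129 - sqrt(3606202/81) = -129 - sqrt(3606202)/9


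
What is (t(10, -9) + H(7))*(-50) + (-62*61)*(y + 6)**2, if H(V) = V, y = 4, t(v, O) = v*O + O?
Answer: -373600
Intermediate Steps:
t(v, O) = O + O*v (t(v, O) = O*v + O = O + O*v)
(t(10, -9) + H(7))*(-50) + (-62*61)*(y + 6)**2 = (-9*(1 + 10) + 7)*(-50) + (-62*61)*(4 + 6)**2 = (-9*11 + 7)*(-50) - 3782*10**2 = (-99 + 7)*(-50) - 3782*100 = -92*(-50) - 378200 = 4600 - 378200 = -373600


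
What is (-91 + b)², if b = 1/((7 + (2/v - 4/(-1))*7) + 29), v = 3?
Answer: 351300049/42436 ≈ 8278.3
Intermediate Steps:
b = 3/206 (b = 1/((7 + (2/3 - 4/(-1))*7) + 29) = 1/((7 + (2*(⅓) - 4*(-1))*7) + 29) = 1/((7 + (⅔ + 4)*7) + 29) = 1/((7 + (14/3)*7) + 29) = 1/((7 + 98/3) + 29) = 1/(119/3 + 29) = 1/(206/3) = 3/206 ≈ 0.014563)
(-91 + b)² = (-91 + 3/206)² = (-18743/206)² = 351300049/42436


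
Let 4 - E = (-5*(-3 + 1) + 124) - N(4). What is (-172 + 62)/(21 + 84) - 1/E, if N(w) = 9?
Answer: -2641/2541 ≈ -1.0394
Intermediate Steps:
E = -121 (E = 4 - ((-5*(-3 + 1) + 124) - 1*9) = 4 - ((-5*(-2) + 124) - 9) = 4 - ((10 + 124) - 9) = 4 - (134 - 9) = 4 - 1*125 = 4 - 125 = -121)
(-172 + 62)/(21 + 84) - 1/E = (-172 + 62)/(21 + 84) - 1/(-121) = -110/105 - 1*(-1/121) = -110*1/105 + 1/121 = -22/21 + 1/121 = -2641/2541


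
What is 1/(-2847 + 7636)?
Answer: 1/4789 ≈ 0.00020881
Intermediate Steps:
1/(-2847 + 7636) = 1/4789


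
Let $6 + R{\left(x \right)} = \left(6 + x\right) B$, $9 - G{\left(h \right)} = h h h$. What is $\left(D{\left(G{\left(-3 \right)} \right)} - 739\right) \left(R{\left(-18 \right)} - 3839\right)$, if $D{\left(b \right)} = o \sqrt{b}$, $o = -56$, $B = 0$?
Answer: $4133375$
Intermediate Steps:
$G{\left(h \right)} = 9 - h^{3}$ ($G{\left(h \right)} = 9 - h h h = 9 - h^{2} h = 9 - h^{3}$)
$R{\left(x \right)} = -6$ ($R{\left(x \right)} = -6 + \left(6 + x\right) 0 = -6 + 0 = -6$)
$D{\left(b \right)} = - 56 \sqrt{b}$
$\left(D{\left(G{\left(-3 \right)} \right)} - 739\right) \left(R{\left(-18 \right)} - 3839\right) = \left(- 56 \sqrt{9 - \left(-3\right)^{3}} - 739\right) \left(-6 - 3839\right) = \left(- 56 \sqrt{9 - -27} - 739\right) \left(-3845\right) = \left(- 56 \sqrt{9 + 27} - 739\right) \left(-3845\right) = \left(- 56 \sqrt{36} - 739\right) \left(-3845\right) = \left(\left(-56\right) 6 - 739\right) \left(-3845\right) = \left(-336 - 739\right) \left(-3845\right) = \left(-1075\right) \left(-3845\right) = 4133375$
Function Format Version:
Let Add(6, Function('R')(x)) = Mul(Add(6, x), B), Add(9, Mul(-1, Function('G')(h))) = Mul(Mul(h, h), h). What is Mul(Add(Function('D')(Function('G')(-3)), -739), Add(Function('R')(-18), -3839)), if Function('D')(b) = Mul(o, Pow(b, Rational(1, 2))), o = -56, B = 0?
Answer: 4133375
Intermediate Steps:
Function('G')(h) = Add(9, Mul(-1, Pow(h, 3))) (Function('G')(h) = Add(9, Mul(-1, Mul(Mul(h, h), h))) = Add(9, Mul(-1, Mul(Pow(h, 2), h))) = Add(9, Mul(-1, Pow(h, 3))))
Function('R')(x) = -6 (Function('R')(x) = Add(-6, Mul(Add(6, x), 0)) = Add(-6, 0) = -6)
Function('D')(b) = Mul(-56, Pow(b, Rational(1, 2)))
Mul(Add(Function('D')(Function('G')(-3)), -739), Add(Function('R')(-18), -3839)) = Mul(Add(Mul(-56, Pow(Add(9, Mul(-1, Pow(-3, 3))), Rational(1, 2))), -739), Add(-6, -3839)) = Mul(Add(Mul(-56, Pow(Add(9, Mul(-1, -27)), Rational(1, 2))), -739), -3845) = Mul(Add(Mul(-56, Pow(Add(9, 27), Rational(1, 2))), -739), -3845) = Mul(Add(Mul(-56, Pow(36, Rational(1, 2))), -739), -3845) = Mul(Add(Mul(-56, 6), -739), -3845) = Mul(Add(-336, -739), -3845) = Mul(-1075, -3845) = 4133375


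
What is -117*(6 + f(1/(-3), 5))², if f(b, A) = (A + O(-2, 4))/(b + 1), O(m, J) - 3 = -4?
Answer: -16848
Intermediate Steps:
O(m, J) = -1 (O(m, J) = 3 - 4 = -1)
f(b, A) = (-1 + A)/(1 + b) (f(b, A) = (A - 1)/(b + 1) = (-1 + A)/(1 + b))
-117*(6 + f(1/(-3), 5))² = -117*(6 + (-1 + 5)/(1 + 1/(-3)))² = -117*(6 + 4/(1 + 1*(-⅓)))² = -117*(6 + 4/(1 - ⅓))² = -117*(6 + 4/(⅔))² = -117*(6 + (3/2)*4)² = -117*(6 + 6)² = -117*12² = -117*144 = -16848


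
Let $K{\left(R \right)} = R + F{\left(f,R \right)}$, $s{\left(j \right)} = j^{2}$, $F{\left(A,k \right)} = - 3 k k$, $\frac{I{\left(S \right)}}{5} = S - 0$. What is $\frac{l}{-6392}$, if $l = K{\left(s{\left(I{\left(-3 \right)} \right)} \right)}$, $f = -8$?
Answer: $\frac{75825}{3196} \approx 23.725$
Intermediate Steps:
$I{\left(S \right)} = 5 S$ ($I{\left(S \right)} = 5 \left(S - 0\right) = 5 \left(S + 0\right) = 5 S$)
$F{\left(A,k \right)} = - 3 k^{2}$
$K{\left(R \right)} = R - 3 R^{2}$
$l = -151650$ ($l = \left(5 \left(-3\right)\right)^{2} \left(1 - 3 \left(5 \left(-3\right)\right)^{2}\right) = \left(-15\right)^{2} \left(1 - 3 \left(-15\right)^{2}\right) = 225 \left(1 - 675\right) = 225 \left(-674\right) = -151650$)
$\frac{l}{-6392} = - \frac{151650}{-6392} = \left(-151650\right) \left(- \frac{1}{6392}\right) = \frac{75825}{3196}$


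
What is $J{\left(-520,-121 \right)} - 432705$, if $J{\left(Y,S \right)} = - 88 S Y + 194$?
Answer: $-5969471$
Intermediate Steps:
$J{\left(Y,S \right)} = 194 - 88 S Y$ ($J{\left(Y,S \right)} = - 88 S Y + 194 = 194 - 88 S Y$)
$J{\left(-520,-121 \right)} - 432705 = \left(194 - \left(-10648\right) \left(-520\right)\right) - 432705 = \left(194 - 5536960\right) - 432705 = -5536766 - 432705 = -5969471$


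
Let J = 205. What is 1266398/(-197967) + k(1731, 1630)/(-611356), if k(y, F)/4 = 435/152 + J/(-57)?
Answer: -4202905498547/657010843368 ≈ -6.3970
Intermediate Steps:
k(y, F) = -335/114 (k(y, F) = 4*(435/152 + 205/(-57)) = 4*(435*(1/152) + 205*(-1/57)) = 4*(435/152 - 205/57) = 4*(-335/456) = -335/114)
1266398/(-197967) + k(1731, 1630)/(-611356) = 1266398/(-197967) - 335/114/(-611356) = 1266398*(-1/197967) - 335/114*(-1/611356) = -180914/28281 + 335/69694584 = -4202905498547/657010843368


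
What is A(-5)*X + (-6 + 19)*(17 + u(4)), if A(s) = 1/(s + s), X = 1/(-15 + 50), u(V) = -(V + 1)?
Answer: 54599/350 ≈ 156.00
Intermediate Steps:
u(V) = -1 - V (u(V) = -(1 + V) = -1 - V)
X = 1/35 ≈ 0.028571
A(s) = 1/(2*s)
A(-5)*X + (-6 + 19)*(17 + u(4)) = ((½)/(-5))*(1/35) + (-6 + 19)*(17 + (-1 - 1*4)) = ((½)*(-⅕))*(1/35) + 13*(17 + (-1 - 4)) = -⅒*1/35 + 13*(17 - 5) = -1/350 + 13*12 = -1/350 + 156 = 54599/350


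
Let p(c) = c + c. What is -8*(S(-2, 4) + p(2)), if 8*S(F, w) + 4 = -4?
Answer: -24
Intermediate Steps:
p(c) = 2*c
S(F, w) = -1 (S(F, w) = -½ + (⅛)*(-4) = -½ - ½ = -1)
-8*(S(-2, 4) + p(2)) = -8*(-1 + 2*2) = -8*(-1 + 4) = -8*3 = -24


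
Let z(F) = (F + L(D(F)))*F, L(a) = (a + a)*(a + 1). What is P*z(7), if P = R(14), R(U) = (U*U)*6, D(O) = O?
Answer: 979608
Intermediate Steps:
L(a) = 2*a*(1 + a) (L(a) = (2*a)*(1 + a) = 2*a*(1 + a))
R(U) = 6*U² (R(U) = U²*6 = 6*U²)
P = 1176 (P = 6*14² = 6*196 = 1176)
z(F) = F*(F + 2*F*(1 + F)) (z(F) = (F + 2*F*(1 + F))*F = F*(F + 2*F*(1 + F)))
P*z(7) = 1176*(7²*(3 + 2*7)) = 1176*(49*(3 + 14)) = 1176*(49*17) = 1176*833 = 979608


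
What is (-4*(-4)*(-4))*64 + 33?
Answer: -4063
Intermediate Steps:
(-4*(-4)*(-4))*64 + 33 = (16*(-4))*64 + 33 = -64*64 + 33 = -4096 + 33 = -4063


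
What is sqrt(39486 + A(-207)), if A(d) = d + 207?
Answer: sqrt(39486) ≈ 198.71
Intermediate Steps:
A(d) = 207 + d
sqrt(39486 + A(-207)) = sqrt(39486 + (207 - 207)) = sqrt(39486 + 0) = sqrt(39486)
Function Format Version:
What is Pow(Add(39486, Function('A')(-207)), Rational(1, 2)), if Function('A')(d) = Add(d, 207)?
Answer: Pow(39486, Rational(1, 2)) ≈ 198.71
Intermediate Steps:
Function('A')(d) = Add(207, d)
Pow(Add(39486, Function('A')(-207)), Rational(1, 2)) = Pow(Add(39486, Add(207, -207)), Rational(1, 2)) = Pow(Add(39486, 0), Rational(1, 2)) = Pow(39486, Rational(1, 2))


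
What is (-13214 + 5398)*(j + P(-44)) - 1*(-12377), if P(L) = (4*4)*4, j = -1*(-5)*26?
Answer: -1503927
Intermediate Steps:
j = 130 (j = 5*26 = 130)
P(L) = 64 (P(L) = 16*4 = 64)
(-13214 + 5398)*(j + P(-44)) - 1*(-12377) = (-13214 + 5398)*(130 + 64) - 1*(-12377) = -7816*194 + 12377 = -1516304 + 12377 = -1503927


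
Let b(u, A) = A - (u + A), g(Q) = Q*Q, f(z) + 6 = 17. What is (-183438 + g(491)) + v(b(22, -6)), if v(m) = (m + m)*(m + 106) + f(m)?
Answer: 53958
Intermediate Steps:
f(z) = 11 (f(z) = -6 + 17 = 11)
g(Q) = Q²
b(u, A) = -u (b(u, A) = A - (A + u) = A + (-A - u) = -u)
v(m) = 11 + 2*m*(106 + m) (v(m) = (m + m)*(m + 106) + 11 = (2*m)*(106 + m) + 11 = 2*m*(106 + m) + 11 = 11 + 2*m*(106 + m))
(-183438 + g(491)) + v(b(22, -6)) = (-183438 + 491²) + (11 + 2*(-1*22)² + 212*(-1*22)) = (-183438 + 241081) + (11 + 2*(-22)² + 212*(-22)) = 57643 + (11 + 2*484 - 4664) = 57643 + (11 + 968 - 4664) = 57643 - 3685 = 53958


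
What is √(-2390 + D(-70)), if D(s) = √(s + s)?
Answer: √(-2390 + 2*I*√35) ≈ 0.121 + 48.888*I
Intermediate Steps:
D(s) = √2*√s (D(s) = √(2*s) = √2*√s)
√(-2390 + D(-70)) = √(-2390 + √2*√(-70)) = √(-2390 + √2*(I*√70)) = √(-2390 + 2*I*√35)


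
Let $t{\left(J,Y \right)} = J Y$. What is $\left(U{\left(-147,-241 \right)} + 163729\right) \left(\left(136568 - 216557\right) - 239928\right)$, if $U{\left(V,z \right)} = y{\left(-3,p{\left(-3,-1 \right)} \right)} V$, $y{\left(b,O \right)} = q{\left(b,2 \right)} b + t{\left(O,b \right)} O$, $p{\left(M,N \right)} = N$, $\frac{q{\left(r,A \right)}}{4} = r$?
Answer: $-50827773126$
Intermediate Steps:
$q{\left(r,A \right)} = 4 r$
$y{\left(b,O \right)} = 4 b^{2} + b O^{2}$ ($y{\left(b,O \right)} = 4 b b + O b O = 4 b^{2} + b O^{2}$)
$U{\left(V,z \right)} = 33 V$ ($U{\left(V,z \right)} = - 3 \left(\left(-1\right)^{2} + 4 \left(-3\right)\right) V = - 3 \left(1 - 12\right) V = \left(-3\right) \left(-11\right) V = 33 V$)
$\left(U{\left(-147,-241 \right)} + 163729\right) \left(\left(136568 - 216557\right) - 239928\right) = \left(33 \left(-147\right) + 163729\right) \left(\left(136568 - 216557\right) - 239928\right) = \left(-4851 + 163729\right) \left(\left(136568 - 216557\right) - 239928\right) = 158878 \left(-79989 - 239928\right) = 158878 \left(-319917\right) = -50827773126$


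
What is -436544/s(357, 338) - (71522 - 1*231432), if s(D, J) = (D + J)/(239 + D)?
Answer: -149042774/695 ≈ -2.1445e+5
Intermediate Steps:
s(D, J) = (D + J)/(239 + D)
-436544/s(357, 338) - (71522 - 1*231432) = -436544*(239 + 357)/(357 + 338) - (71522 - 1*231432) = -436544/(695/596) - (71522 - 231432) = -436544/((1/596)*695) - 1*(-159910) = -436544/695/596 + 159910 = -436544*596/695 + 159910 = -260180224/695 + 159910 = -149042774/695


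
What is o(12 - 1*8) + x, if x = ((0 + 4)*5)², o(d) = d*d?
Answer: 416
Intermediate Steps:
o(d) = d²
x = 400 (x = (4*5)² = 20² = 400)
o(12 - 1*8) + x = (12 - 1*8)² + 400 = (12 - 8)² + 400 = 4² + 400 = 16 + 400 = 416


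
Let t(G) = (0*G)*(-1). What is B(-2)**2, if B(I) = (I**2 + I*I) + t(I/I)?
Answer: 64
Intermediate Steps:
t(G) = 0 (t(G) = 0*(-1) = 0)
B(I) = 2*I**2 (B(I) = (I**2 + I*I) + 0 = (I**2 + I**2) + 0 = 2*I**2 + 0 = 2*I**2)
B(-2)**2 = (2*(-2)**2)**2 = (2*4)**2 = 8**2 = 64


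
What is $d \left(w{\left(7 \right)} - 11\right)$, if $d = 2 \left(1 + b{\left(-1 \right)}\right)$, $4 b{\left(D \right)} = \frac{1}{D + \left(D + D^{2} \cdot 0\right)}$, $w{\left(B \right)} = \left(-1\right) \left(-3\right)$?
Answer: $-14$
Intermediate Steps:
$w{\left(B \right)} = 3$
$b{\left(D \right)} = \frac{1}{8 D}$ ($b{\left(D \right)} = \frac{1}{4 \left(D + \left(D + D^{2} \cdot 0\right)\right)} = \frac{1}{4 \left(D + \left(D + 0\right)\right)} = \frac{1}{4 \left(D + D\right)} = \frac{1}{4 \cdot 2 D} = \frac{\frac{1}{2} \frac{1}{D}}{4} = \frac{1}{8 D}$)
$d = \frac{7}{4}$ ($d = 2 \left(1 + \frac{1}{8 \left(-1\right)}\right) = 2 \left(1 + \frac{1}{8} \left(-1\right)\right) = 2 \left(1 - \frac{1}{8}\right) = 2 \cdot \frac{7}{8} = \frac{7}{4} \approx 1.75$)
$d \left(w{\left(7 \right)} - 11\right) = \frac{7 \left(3 - 11\right)}{4} = \frac{7}{4} \left(-8\right) = -14$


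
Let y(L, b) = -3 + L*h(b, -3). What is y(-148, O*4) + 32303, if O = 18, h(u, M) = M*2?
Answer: 33188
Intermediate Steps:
h(u, M) = 2*M
y(L, b) = -3 - 6*L (y(L, b) = -3 + L*(2*(-3)) = -3 + L*(-6) = -3 - 6*L)
y(-148, O*4) + 32303 = (-3 - 6*(-148)) + 32303 = (-3 + 888) + 32303 = 885 + 32303 = 33188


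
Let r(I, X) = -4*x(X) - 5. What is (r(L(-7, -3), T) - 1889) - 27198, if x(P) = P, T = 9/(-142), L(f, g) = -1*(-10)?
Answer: -2065514/71 ≈ -29092.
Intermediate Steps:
L(f, g) = 10
T = -9/142 (T = 9*(-1/142) = -9/142 ≈ -0.063380)
r(I, X) = -5 - 4*X (r(I, X) = -4*X - 5 = -5 - 4*X)
(r(L(-7, -3), T) - 1889) - 27198 = ((-5 - 4*(-9/142)) - 1889) - 27198 = ((-5 + 18/71) - 1889) - 27198 = (-337/71 - 1889) - 27198 = -134456/71 - 27198 = -2065514/71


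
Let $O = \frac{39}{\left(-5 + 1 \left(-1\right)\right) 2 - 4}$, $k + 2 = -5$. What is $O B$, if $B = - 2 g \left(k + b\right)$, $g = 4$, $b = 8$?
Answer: $\frac{39}{2} \approx 19.5$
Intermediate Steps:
$k = -7$ ($k = -2 - 5 = -7$)
$B = -8$ ($B = \left(-2\right) 4 \left(-7 + 8\right) = \left(-8\right) 1 = -8$)
$O = - \frac{39}{16}$ ($O = \frac{39}{\left(-5 - 1\right) 2 - 4} = \frac{39}{\left(-6\right) 2 - 4} = \frac{39}{-12 - 4} = \frac{39}{-16} = 39 \left(- \frac{1}{16}\right) = - \frac{39}{16} \approx -2.4375$)
$O B = \left(- \frac{39}{16}\right) \left(-8\right) = \frac{39}{2}$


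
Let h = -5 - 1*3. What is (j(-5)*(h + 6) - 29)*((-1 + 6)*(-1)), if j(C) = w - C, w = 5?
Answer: 245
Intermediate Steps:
j(C) = 5 - C
h = -8 (h = -5 - 3 = -8)
(j(-5)*(h + 6) - 29)*((-1 + 6)*(-1)) = ((5 - 1*(-5))*(-8 + 6) - 29)*((-1 + 6)*(-1)) = ((5 + 5)*(-2) - 29)*(5*(-1)) = (10*(-2) - 29)*(-5) = (-20 - 29)*(-5) = -49*(-5) = 245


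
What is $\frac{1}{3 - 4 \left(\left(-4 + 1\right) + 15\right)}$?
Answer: $- \frac{1}{45} \approx -0.022222$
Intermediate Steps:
$\frac{1}{3 - 4 \left(\left(-4 + 1\right) + 15\right)} = \frac{1}{3 - 4 \left(-3 + 15\right)} = \frac{1}{3 - 48} = \frac{1}{-45} = - \frac{1}{45}$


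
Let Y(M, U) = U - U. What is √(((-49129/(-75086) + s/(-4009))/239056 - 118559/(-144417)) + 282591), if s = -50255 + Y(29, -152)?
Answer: 89*√25735145249074708504439892425058/849324250456968 ≈ 531.59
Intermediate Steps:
Y(M, U) = 0
s = -50255 (s = -50255 + 0 = -50255)
√(((-49129/(-75086) + s/(-4009))/239056 - 118559/(-144417)) + 282591) = √(((-49129/(-75086) - 50255/(-4009))/239056 - 118559/(-144417)) + 282591) = √(((-49129*(-1/75086) - 50255*(-1/4009))*(1/239056) - 118559*(-1/144417)) + 282591) = √(((49129/75086 + 2645/211)*(1/239056) + 16937/20631) + 282591) = √(((208968689/15843146)*(1/239056) + 16937/20631) + 282591) = √((208968689/3787399110176 + 16937/20631) + 282591) = √(64151489962073671/78137831042041056 + 282591) = √(22081111963491386129767/78137831042041056) = 89*√25735145249074708504439892425058/849324250456968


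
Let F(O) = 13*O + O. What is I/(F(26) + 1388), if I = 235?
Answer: 235/1752 ≈ 0.13413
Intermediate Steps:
F(O) = 14*O
I/(F(26) + 1388) = 235/(14*26 + 1388) = 235/(364 + 1388) = 235/1752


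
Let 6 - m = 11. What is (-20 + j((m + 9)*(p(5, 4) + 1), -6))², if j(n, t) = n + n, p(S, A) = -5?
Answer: 2704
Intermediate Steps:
m = -5 (m = 6 - 1*11 = 6 - 11 = -5)
j(n, t) = 2*n
(-20 + j((m + 9)*(p(5, 4) + 1), -6))² = (-20 + 2*((-5 + 9)*(-5 + 1)))² = (-20 + 2*(4*(-4)))² = (-20 + 2*(-16))² = (-20 - 32)² = (-52)² = 2704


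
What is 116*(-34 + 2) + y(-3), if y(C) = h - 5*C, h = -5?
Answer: -3702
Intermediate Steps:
y(C) = -5 - 5*C
116*(-34 + 2) + y(-3) = 116*(-34 + 2) + (-5 - 5*(-3)) = 116*(-32) + (-5 + 15) = -3712 + 10 = -3702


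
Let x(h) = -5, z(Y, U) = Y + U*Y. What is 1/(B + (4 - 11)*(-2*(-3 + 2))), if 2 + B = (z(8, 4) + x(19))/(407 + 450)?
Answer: -857/13677 ≈ -0.062660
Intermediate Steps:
B = -1679/857 (B = -2 + (8*(1 + 4) - 5)/(407 + 450) = -2 + (8*5 - 5)/857 = -2 + (40 - 5)*(1/857) = -2 + 35*(1/857) = -2 + 35/857 = -1679/857 ≈ -1.9592)
1/(B + (4 - 11)*(-2*(-3 + 2))) = 1/(-1679/857 + (4 - 11)*(-2*(-3 + 2))) = 1/(-1679/857 - (-14)*(-1)) = 1/(-1679/857 - 7*2) = 1/(-1679/857 - 14) = 1/(-13677/857) = -857/13677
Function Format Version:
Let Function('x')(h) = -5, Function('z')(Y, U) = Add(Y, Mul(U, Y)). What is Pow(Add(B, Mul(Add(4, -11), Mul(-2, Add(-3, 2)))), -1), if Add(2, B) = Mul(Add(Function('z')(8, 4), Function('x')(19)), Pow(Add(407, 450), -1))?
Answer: Rational(-857, 13677) ≈ -0.062660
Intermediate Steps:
B = Rational(-1679, 857) (B = Add(-2, Mul(Add(Mul(8, Add(1, 4)), -5), Pow(Add(407, 450), -1))) = Add(-2, Mul(Add(Mul(8, 5), -5), Pow(857, -1))) = Add(-2, Mul(Add(40, -5), Rational(1, 857))) = Add(-2, Mul(35, Rational(1, 857))) = Add(-2, Rational(35, 857)) = Rational(-1679, 857) ≈ -1.9592)
Pow(Add(B, Mul(Add(4, -11), Mul(-2, Add(-3, 2)))), -1) = Pow(Add(Rational(-1679, 857), Mul(Add(4, -11), Mul(-2, Add(-3, 2)))), -1) = Pow(Add(Rational(-1679, 857), Mul(-7, Mul(-2, -1))), -1) = Pow(Add(Rational(-1679, 857), Mul(-7, 2)), -1) = Pow(Add(Rational(-1679, 857), -14), -1) = Pow(Rational(-13677, 857), -1) = Rational(-857, 13677)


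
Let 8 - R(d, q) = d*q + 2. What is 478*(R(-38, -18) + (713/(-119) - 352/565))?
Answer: -22002370114/67235 ≈ -3.2725e+5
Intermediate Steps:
R(d, q) = 6 - d*q (R(d, q) = 8 - (d*q + 2) = 8 - (2 + d*q) = 8 + (-2 - d*q) = 6 - d*q)
478*(R(-38, -18) + (713/(-119) - 352/565)) = 478*((6 - 1*(-38)*(-18)) + (713/(-119) - 352/565)) = 478*((6 - 684) + (713*(-1/119) - 352*1/565)) = 478*(-678 + (-713/119 - 352/565)) = 478*(-678 - 444733/67235) = 478*(-46030063/67235) = -22002370114/67235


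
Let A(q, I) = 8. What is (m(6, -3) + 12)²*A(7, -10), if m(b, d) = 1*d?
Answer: 648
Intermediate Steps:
m(b, d) = d
(m(6, -3) + 12)²*A(7, -10) = (-3 + 12)²*8 = 9²*8 = 81*8 = 648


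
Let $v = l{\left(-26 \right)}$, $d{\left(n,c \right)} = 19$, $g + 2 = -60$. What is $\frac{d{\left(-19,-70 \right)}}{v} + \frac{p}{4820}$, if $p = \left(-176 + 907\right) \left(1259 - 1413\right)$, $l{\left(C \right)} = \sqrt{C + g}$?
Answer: $- \frac{56287}{2410} - \frac{19 i \sqrt{22}}{44} \approx -23.356 - 2.0254 i$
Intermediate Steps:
$g = -62$ ($g = -2 - 60 = -62$)
$l{\left(C \right)} = \sqrt{-62 + C}$ ($l{\left(C \right)} = \sqrt{C - 62} = \sqrt{-62 + C}$)
$v = 2 i \sqrt{22}$ ($v = \sqrt{-62 - 26} = \sqrt{-88} = 2 i \sqrt{22} \approx 9.3808 i$)
$p = -112574$ ($p = 731 \left(-154\right) = -112574$)
$\frac{d{\left(-19,-70 \right)}}{v} + \frac{p}{4820} = \frac{19}{2 i \sqrt{22}} - \frac{112574}{4820} = 19 \left(- \frac{i \sqrt{22}}{44}\right) - \frac{56287}{2410} = - \frac{19 i \sqrt{22}}{44} - \frac{56287}{2410} = - \frac{56287}{2410} - \frac{19 i \sqrt{22}}{44}$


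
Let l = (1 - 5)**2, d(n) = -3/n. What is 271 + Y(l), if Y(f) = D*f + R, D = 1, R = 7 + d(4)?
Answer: 1173/4 ≈ 293.25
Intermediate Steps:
R = 25/4 (R = 7 - 3/4 = 25/4 ≈ 6.2500)
l = 16 (l = (-4)**2 = 16)
Y(f) = 25/4 + f (Y(f) = 1*f + 25/4 = f + 25/4 = 25/4 + f)
271 + Y(l) = 271 + (25/4 + 16) = 271 + 89/4 = 1173/4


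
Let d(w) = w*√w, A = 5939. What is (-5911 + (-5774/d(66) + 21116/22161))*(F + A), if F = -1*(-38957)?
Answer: -5880143829280/22161 - 64807376*√66/1089 ≈ -2.6582e+8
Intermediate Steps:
d(w) = w^(3/2)
F = 38957
(-5911 + (-5774/d(66) + 21116/22161))*(F + A) = (-5911 + (-5774*√66/4356 + 21116/22161))*(38957 + 5939) = (-5911 + (-5774*√66/4356 + 21116*(1/22161)))*44896 = (-5911 + (-2887*√66/2178 + 21116/22161))*44896 = (-5911 + (21116/22161 - 2887*√66/2178))*44896 = (-130972555/22161 - 2887*√66/2178)*44896 = -5880143829280/22161 - 64807376*√66/1089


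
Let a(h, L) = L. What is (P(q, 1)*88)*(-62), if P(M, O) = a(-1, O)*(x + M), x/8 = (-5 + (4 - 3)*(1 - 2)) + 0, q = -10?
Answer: 316448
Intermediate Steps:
x = -48 (x = 8*((-5 + (4 - 3)*(1 - 2)) + 0) = 8*((-5 + 1*(-1)) + 0) = 8*((-5 - 1) + 0) = 8*(-6 + 0) = 8*(-6) = -48)
P(M, O) = O*(-48 + M)
(P(q, 1)*88)*(-62) = ((1*(-48 - 10))*88)*(-62) = ((1*(-58))*88)*(-62) = -58*88*(-62) = -5104*(-62) = 316448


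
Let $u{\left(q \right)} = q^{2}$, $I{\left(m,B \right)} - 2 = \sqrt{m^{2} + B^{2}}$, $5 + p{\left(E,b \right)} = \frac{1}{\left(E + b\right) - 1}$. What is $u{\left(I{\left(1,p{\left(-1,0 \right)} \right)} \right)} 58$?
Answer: $\frac{4089}{2} + 580 \sqrt{5} \approx 3341.4$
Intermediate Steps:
$p{\left(E,b \right)} = -5 + \frac{1}{-1 + E + b}$ ($p{\left(E,b \right)} = -5 + \frac{1}{\left(E + b\right) - 1} = -5 + \frac{1}{-1 + E + b}$)
$I{\left(m,B \right)} = 2 + \sqrt{B^{2} + m^{2}}$ ($I{\left(m,B \right)} = 2 + \sqrt{m^{2} + B^{2}} = 2 + \sqrt{B^{2} + m^{2}}$)
$u{\left(I{\left(1,p{\left(-1,0 \right)} \right)} \right)} 58 = \left(2 + \sqrt{\left(\frac{6 - -5 - 0}{-1 - 1 + 0}\right)^{2} + 1^{2}}\right)^{2} \cdot 58 = \left(2 + \sqrt{\left(\frac{6 + 5 + 0}{-2}\right)^{2} + 1}\right)^{2} \cdot 58 = \left(2 + \sqrt{\left(\left(- \frac{1}{2}\right) 11\right)^{2} + 1}\right)^{2} \cdot 58 = \left(2 + \sqrt{\left(- \frac{11}{2}\right)^{2} + 1}\right)^{2} \cdot 58 = \left(2 + \sqrt{\frac{121}{4} + 1}\right)^{2} \cdot 58 = \left(2 + \sqrt{\frac{125}{4}}\right)^{2} \cdot 58 = \left(2 + \frac{5 \sqrt{5}}{2}\right)^{2} \cdot 58 = 58 \left(2 + \frac{5 \sqrt{5}}{2}\right)^{2}$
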